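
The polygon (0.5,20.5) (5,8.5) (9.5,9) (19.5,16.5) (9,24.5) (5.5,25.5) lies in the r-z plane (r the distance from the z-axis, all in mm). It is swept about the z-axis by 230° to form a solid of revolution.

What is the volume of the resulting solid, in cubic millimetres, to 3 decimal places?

Volume = 6526.513 mm³

Profile (r,z), 6 vertices: (0.5,20.5) (5,8.5) (9.5,9) (19.5,16.5) (9,24.5) (5.5,25.5)
edge 0: (0.5,20.5)→(5,8.5)  cross = 0.5·8.5 − 5·20.5 = -98.2500; (r_i+r_j)·cross = 5.5·-98.2500 = -540.3750
edge 1: (5,8.5)→(9.5,9)  cross = 5·9 − 9.5·8.5 = -35.7500; (r_i+r_j)·cross = 14.5·-35.7500 = -518.3750
edge 2: (9.5,9)→(19.5,16.5)  cross = 9.5·16.5 − 19.5·9 = -18.7500; (r_i+r_j)·cross = 29·-18.7500 = -543.7500
edge 3: (19.5,16.5)→(9,24.5)  cross = 19.5·24.5 − 9·16.5 = 329.2500; (r_i+r_j)·cross = 28.5·329.2500 = 9383.6250
edge 4: (9,24.5)→(5.5,25.5)  cross = 9·25.5 − 5.5·24.5 = 94.7500; (r_i+r_j)·cross = 14.5·94.7500 = 1373.8750
edge 5: (5.5,25.5)→(0.5,20.5)  cross = 5.5·20.5 − 0.5·25.5 = 100.0000; (r_i+r_j)·cross = 6·100.0000 = 600.0000
Σcross = 371.2500 → A = |Σcross|/2 = 185.6250 mm²
Σ(r_i+r_j)·cross = 9755.0000 → first moment M = |Σ|/6 = 1625.8333
R_c = M/A = 1625.8333/185.6250 = 8.7587 mm
θ = 230° = 4.014257 rad
V = θ·R_c·A = 4.014257·8.7587·185.6250 = 6526.513 mm³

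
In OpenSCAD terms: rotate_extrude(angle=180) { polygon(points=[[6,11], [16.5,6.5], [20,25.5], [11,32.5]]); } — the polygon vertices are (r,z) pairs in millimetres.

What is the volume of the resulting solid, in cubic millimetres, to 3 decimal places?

Profile (r,z), 4 vertices: (6,11) (16.5,6.5) (20,25.5) (11,32.5)
edge 0: (6,11)→(16.5,6.5)  cross = 6·6.5 − 16.5·11 = -142.5000; (r_i+r_j)·cross = 22.5·-142.5000 = -3206.2500
edge 1: (16.5,6.5)→(20,25.5)  cross = 16.5·25.5 − 20·6.5 = 290.7500; (r_i+r_j)·cross = 36.5·290.7500 = 10612.3750
edge 2: (20,25.5)→(11,32.5)  cross = 20·32.5 − 11·25.5 = 369.5000; (r_i+r_j)·cross = 31·369.5000 = 11454.5000
edge 3: (11,32.5)→(6,11)  cross = 11·11 − 6·32.5 = -74.0000; (r_i+r_j)·cross = 17·-74.0000 = -1258.0000
Σcross = 443.7500 → A = |Σcross|/2 = 221.8750 mm²
Σ(r_i+r_j)·cross = 17602.6250 → first moment M = |Σ|/6 = 2933.7708
R_c = M/A = 2933.7708/221.8750 = 13.2226 mm
θ = 180° = 3.141593 rad
V = θ·R_c·A = 3.141593·13.2226·221.8750 = 9216.713 mm³

Volume = 9216.713 mm³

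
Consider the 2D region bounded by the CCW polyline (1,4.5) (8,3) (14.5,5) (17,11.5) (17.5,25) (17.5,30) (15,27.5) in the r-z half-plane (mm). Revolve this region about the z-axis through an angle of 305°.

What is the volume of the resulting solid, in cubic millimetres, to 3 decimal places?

Volume = 12985.968 mm³

Profile (r,z), 7 vertices: (1,4.5) (8,3) (14.5,5) (17,11.5) (17.5,25) (17.5,30) (15,27.5)
edge 0: (1,4.5)→(8,3)  cross = 1·3 − 8·4.5 = -33.0000; (r_i+r_j)·cross = 9·-33.0000 = -297.0000
edge 1: (8,3)→(14.5,5)  cross = 8·5 − 14.5·3 = -3.5000; (r_i+r_j)·cross = 22.5·-3.5000 = -78.7500
edge 2: (14.5,5)→(17,11.5)  cross = 14.5·11.5 − 17·5 = 81.7500; (r_i+r_j)·cross = 31.5·81.7500 = 2575.1250
edge 3: (17,11.5)→(17.5,25)  cross = 17·25 − 17.5·11.5 = 223.7500; (r_i+r_j)·cross = 34.5·223.7500 = 7719.3750
edge 4: (17.5,25)→(17.5,30)  cross = 17.5·30 − 17.5·25 = 87.5000; (r_i+r_j)·cross = 35·87.5000 = 3062.5000
edge 5: (17.5,30)→(15,27.5)  cross = 17.5·27.5 − 15·30 = 31.2500; (r_i+r_j)·cross = 32.5·31.2500 = 1015.6250
edge 6: (15,27.5)→(1,4.5)  cross = 15·4.5 − 1·27.5 = 40.0000; (r_i+r_j)·cross = 16·40.0000 = 640.0000
Σcross = 427.7500 → A = |Σcross|/2 = 213.8750 mm²
Σ(r_i+r_j)·cross = 14636.8750 → first moment M = |Σ|/6 = 2439.4792
R_c = M/A = 2439.4792/213.8750 = 11.4061 mm
θ = 305° = 5.323254 rad
V = θ·R_c·A = 5.323254·11.4061·213.8750 = 12985.968 mm³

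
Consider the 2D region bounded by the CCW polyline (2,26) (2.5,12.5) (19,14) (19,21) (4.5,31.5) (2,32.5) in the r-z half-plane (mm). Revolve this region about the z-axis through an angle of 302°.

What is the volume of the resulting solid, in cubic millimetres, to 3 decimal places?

Volume = 11291.464 mm³

Profile (r,z), 6 vertices: (2,26) (2.5,12.5) (19,14) (19,21) (4.5,31.5) (2,32.5)
edge 0: (2,26)→(2.5,12.5)  cross = 2·12.5 − 2.5·26 = -40.0000; (r_i+r_j)·cross = 4.5·-40.0000 = -180.0000
edge 1: (2.5,12.5)→(19,14)  cross = 2.5·14 − 19·12.5 = -202.5000; (r_i+r_j)·cross = 21.5·-202.5000 = -4353.7500
edge 2: (19,14)→(19,21)  cross = 19·21 − 19·14 = 133.0000; (r_i+r_j)·cross = 38·133.0000 = 5054.0000
edge 3: (19,21)→(4.5,31.5)  cross = 19·31.5 − 4.5·21 = 504.0000; (r_i+r_j)·cross = 23.5·504.0000 = 11844.0000
edge 4: (4.5,31.5)→(2,32.5)  cross = 4.5·32.5 − 2·31.5 = 83.2500; (r_i+r_j)·cross = 6.5·83.2500 = 541.1250
edge 5: (2,32.5)→(2,26)  cross = 2·26 − 2·32.5 = -13.0000; (r_i+r_j)·cross = 4·-13.0000 = -52.0000
Σcross = 464.7500 → A = |Σcross|/2 = 232.3750 mm²
Σ(r_i+r_j)·cross = 12853.3750 → first moment M = |Σ|/6 = 2142.2292
R_c = M/A = 2142.2292/232.3750 = 9.2188 mm
θ = 302° = 5.270894 rad
V = θ·R_c·A = 5.270894·9.2188·232.3750 = 11291.464 mm³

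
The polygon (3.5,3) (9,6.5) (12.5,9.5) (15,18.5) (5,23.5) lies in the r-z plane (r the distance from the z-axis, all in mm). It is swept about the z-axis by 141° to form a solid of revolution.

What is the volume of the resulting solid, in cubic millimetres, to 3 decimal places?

Volume = 2915.055 mm³

Profile (r,z), 5 vertices: (3.5,3) (9,6.5) (12.5,9.5) (15,18.5) (5,23.5)
edge 0: (3.5,3)→(9,6.5)  cross = 3.5·6.5 − 9·3 = -4.2500; (r_i+r_j)·cross = 12.5·-4.2500 = -53.1250
edge 1: (9,6.5)→(12.5,9.5)  cross = 9·9.5 − 12.5·6.5 = 4.2500; (r_i+r_j)·cross = 21.5·4.2500 = 91.3750
edge 2: (12.5,9.5)→(15,18.5)  cross = 12.5·18.5 − 15·9.5 = 88.7500; (r_i+r_j)·cross = 27.5·88.7500 = 2440.6250
edge 3: (15,18.5)→(5,23.5)  cross = 15·23.5 − 5·18.5 = 260.0000; (r_i+r_j)·cross = 20·260.0000 = 5200.0000
edge 4: (5,23.5)→(3.5,3)  cross = 5·3 − 3.5·23.5 = -67.2500; (r_i+r_j)·cross = 8.5·-67.2500 = -571.6250
Σcross = 281.5000 → A = |Σcross|/2 = 140.7500 mm²
Σ(r_i+r_j)·cross = 7107.2500 → first moment M = |Σ|/6 = 1184.5417
R_c = M/A = 1184.5417/140.7500 = 8.4159 mm
θ = 141° = 2.460914 rad
V = θ·R_c·A = 2.460914·8.4159·140.7500 = 2915.055 mm³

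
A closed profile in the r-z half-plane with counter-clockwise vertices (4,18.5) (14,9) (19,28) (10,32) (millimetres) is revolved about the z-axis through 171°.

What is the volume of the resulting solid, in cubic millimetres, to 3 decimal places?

Volume = 6759.425 mm³

Profile (r,z), 4 vertices: (4,18.5) (14,9) (19,28) (10,32)
edge 0: (4,18.5)→(14,9)  cross = 4·9 − 14·18.5 = -223.0000; (r_i+r_j)·cross = 18·-223.0000 = -4014.0000
edge 1: (14,9)→(19,28)  cross = 14·28 − 19·9 = 221.0000; (r_i+r_j)·cross = 33·221.0000 = 7293.0000
edge 2: (19,28)→(10,32)  cross = 19·32 − 10·28 = 328.0000; (r_i+r_j)·cross = 29·328.0000 = 9512.0000
edge 3: (10,32)→(4,18.5)  cross = 10·18.5 − 4·32 = 57.0000; (r_i+r_j)·cross = 14·57.0000 = 798.0000
Σcross = 383.0000 → A = |Σcross|/2 = 191.5000 mm²
Σ(r_i+r_j)·cross = 13589.0000 → first moment M = |Σ|/6 = 2264.8333
R_c = M/A = 2264.8333/191.5000 = 11.8268 mm
θ = 171° = 2.984513 rad
V = θ·R_c·A = 2.984513·11.8268·191.5000 = 6759.425 mm³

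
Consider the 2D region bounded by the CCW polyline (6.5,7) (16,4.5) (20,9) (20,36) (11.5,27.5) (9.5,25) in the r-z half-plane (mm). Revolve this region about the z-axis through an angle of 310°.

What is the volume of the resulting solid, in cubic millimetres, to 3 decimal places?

Profile (r,z), 6 vertices: (6.5,7) (16,4.5) (20,9) (20,36) (11.5,27.5) (9.5,25)
edge 0: (6.5,7)→(16,4.5)  cross = 6.5·4.5 − 16·7 = -82.7500; (r_i+r_j)·cross = 22.5·-82.7500 = -1861.8750
edge 1: (16,4.5)→(20,9)  cross = 16·9 − 20·4.5 = 54.0000; (r_i+r_j)·cross = 36·54.0000 = 1944.0000
edge 2: (20,9)→(20,36)  cross = 20·36 − 20·9 = 540.0000; (r_i+r_j)·cross = 40·540.0000 = 21600.0000
edge 3: (20,36)→(11.5,27.5)  cross = 20·27.5 − 11.5·36 = 136.0000; (r_i+r_j)·cross = 31.5·136.0000 = 4284.0000
edge 4: (11.5,27.5)→(9.5,25)  cross = 11.5·25 − 9.5·27.5 = 26.2500; (r_i+r_j)·cross = 21·26.2500 = 551.2500
edge 5: (9.5,25)→(6.5,7)  cross = 9.5·7 − 6.5·25 = -96.0000; (r_i+r_j)·cross = 16·-96.0000 = -1536.0000
Σcross = 577.5000 → A = |Σcross|/2 = 288.7500 mm²
Σ(r_i+r_j)·cross = 24981.3750 → first moment M = |Σ|/6 = 4163.5625
R_c = M/A = 4163.5625/288.7500 = 14.4193 mm
θ = 310° = 5.410521 rad
V = θ·R_c·A = 5.410521·14.4193·288.7500 = 22527.041 mm³

Volume = 22527.041 mm³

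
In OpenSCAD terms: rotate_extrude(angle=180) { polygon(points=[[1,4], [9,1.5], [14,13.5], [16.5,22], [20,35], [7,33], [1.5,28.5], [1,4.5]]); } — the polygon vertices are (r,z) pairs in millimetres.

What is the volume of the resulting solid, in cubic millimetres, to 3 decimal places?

Profile (r,z), 8 vertices: (1,4) (9,1.5) (14,13.5) (16.5,22) (20,35) (7,33) (1.5,28.5) (1,4.5)
edge 0: (1,4)→(9,1.5)  cross = 1·1.5 − 9·4 = -34.5000; (r_i+r_j)·cross = 10·-34.5000 = -345.0000
edge 1: (9,1.5)→(14,13.5)  cross = 9·13.5 − 14·1.5 = 100.5000; (r_i+r_j)·cross = 23·100.5000 = 2311.5000
edge 2: (14,13.5)→(16.5,22)  cross = 14·22 − 16.5·13.5 = 85.2500; (r_i+r_j)·cross = 30.5·85.2500 = 2600.1250
edge 3: (16.5,22)→(20,35)  cross = 16.5·35 − 20·22 = 137.5000; (r_i+r_j)·cross = 36.5·137.5000 = 5018.7500
edge 4: (20,35)→(7,33)  cross = 20·33 − 7·35 = 415.0000; (r_i+r_j)·cross = 27·415.0000 = 11205.0000
edge 5: (7,33)→(1.5,28.5)  cross = 7·28.5 − 1.5·33 = 150.0000; (r_i+r_j)·cross = 8.5·150.0000 = 1275.0000
edge 6: (1.5,28.5)→(1,4.5)  cross = 1.5·4.5 − 1·28.5 = -21.7500; (r_i+r_j)·cross = 2.5·-21.7500 = -54.3750
edge 7: (1,4.5)→(1,4)  cross = 1·4 − 1·4.5 = -0.5000; (r_i+r_j)·cross = 2·-0.5000 = -1.0000
Σcross = 831.5000 → A = |Σcross|/2 = 415.7500 mm²
Σ(r_i+r_j)·cross = 22010.0000 → first moment M = |Σ|/6 = 3668.3333
R_c = M/A = 3668.3333/415.7500 = 8.8234 mm
θ = 180° = 3.141593 rad
V = θ·R_c·A = 3.141593·8.8234·415.7500 = 11524.409 mm³

Volume = 11524.409 mm³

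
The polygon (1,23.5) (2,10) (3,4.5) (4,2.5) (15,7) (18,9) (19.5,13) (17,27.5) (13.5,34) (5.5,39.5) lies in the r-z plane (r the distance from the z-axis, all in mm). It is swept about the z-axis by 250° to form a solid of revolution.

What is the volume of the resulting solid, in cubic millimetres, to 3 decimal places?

Volume = 19631.591 mm³

Profile (r,z), 10 vertices: (1,23.5) (2,10) (3,4.5) (4,2.5) (15,7) (18,9) (19.5,13) (17,27.5) (13.5,34) (5.5,39.5)
edge 0: (1,23.5)→(2,10)  cross = 1·10 − 2·23.5 = -37.0000; (r_i+r_j)·cross = 3·-37.0000 = -111.0000
edge 1: (2,10)→(3,4.5)  cross = 2·4.5 − 3·10 = -21.0000; (r_i+r_j)·cross = 5·-21.0000 = -105.0000
edge 2: (3,4.5)→(4,2.5)  cross = 3·2.5 − 4·4.5 = -10.5000; (r_i+r_j)·cross = 7·-10.5000 = -73.5000
edge 3: (4,2.5)→(15,7)  cross = 4·7 − 15·2.5 = -9.5000; (r_i+r_j)·cross = 19·-9.5000 = -180.5000
edge 4: (15,7)→(18,9)  cross = 15·9 − 18·7 = 9.0000; (r_i+r_j)·cross = 33·9.0000 = 297.0000
edge 5: (18,9)→(19.5,13)  cross = 18·13 − 19.5·9 = 58.5000; (r_i+r_j)·cross = 37.5·58.5000 = 2193.7500
edge 6: (19.5,13)→(17,27.5)  cross = 19.5·27.5 − 17·13 = 315.2500; (r_i+r_j)·cross = 36.5·315.2500 = 11506.6250
edge 7: (17,27.5)→(13.5,34)  cross = 17·34 − 13.5·27.5 = 206.7500; (r_i+r_j)·cross = 30.5·206.7500 = 6305.8750
edge 8: (13.5,34)→(5.5,39.5)  cross = 13.5·39.5 − 5.5·34 = 346.2500; (r_i+r_j)·cross = 19·346.2500 = 6578.7500
edge 9: (5.5,39.5)→(1,23.5)  cross = 5.5·23.5 − 1·39.5 = 89.7500; (r_i+r_j)·cross = 6.5·89.7500 = 583.3750
Σcross = 947.5000 → A = |Σcross|/2 = 473.7500 mm²
Σ(r_i+r_j)·cross = 26995.3750 → first moment M = |Σ|/6 = 4499.2292
R_c = M/A = 4499.2292/473.7500 = 9.4971 mm
θ = 250° = 4.363323 rad
V = θ·R_c·A = 4.363323·9.4971·473.7500 = 19631.591 mm³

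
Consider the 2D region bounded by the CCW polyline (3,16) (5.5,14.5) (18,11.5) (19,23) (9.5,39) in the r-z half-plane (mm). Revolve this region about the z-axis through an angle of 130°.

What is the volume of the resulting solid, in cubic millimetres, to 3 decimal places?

Volume = 6631.651 mm³

Profile (r,z), 5 vertices: (3,16) (5.5,14.5) (18,11.5) (19,23) (9.5,39)
edge 0: (3,16)→(5.5,14.5)  cross = 3·14.5 − 5.5·16 = -44.5000; (r_i+r_j)·cross = 8.5·-44.5000 = -378.2500
edge 1: (5.5,14.5)→(18,11.5)  cross = 5.5·11.5 − 18·14.5 = -197.7500; (r_i+r_j)·cross = 23.5·-197.7500 = -4647.1250
edge 2: (18,11.5)→(19,23)  cross = 18·23 − 19·11.5 = 195.5000; (r_i+r_j)·cross = 37·195.5000 = 7233.5000
edge 3: (19,23)→(9.5,39)  cross = 19·39 − 9.5·23 = 522.5000; (r_i+r_j)·cross = 28.5·522.5000 = 14891.2500
edge 4: (9.5,39)→(3,16)  cross = 9.5·16 − 3·39 = 35.0000; (r_i+r_j)·cross = 12.5·35.0000 = 437.5000
Σcross = 510.7500 → A = |Σcross|/2 = 255.3750 mm²
Σ(r_i+r_j)·cross = 17536.8750 → first moment M = |Σ|/6 = 2922.8125
R_c = M/A = 2922.8125/255.3750 = 11.4452 mm
θ = 130° = 2.268928 rad
V = θ·R_c·A = 2.268928·11.4452·255.3750 = 6631.651 mm³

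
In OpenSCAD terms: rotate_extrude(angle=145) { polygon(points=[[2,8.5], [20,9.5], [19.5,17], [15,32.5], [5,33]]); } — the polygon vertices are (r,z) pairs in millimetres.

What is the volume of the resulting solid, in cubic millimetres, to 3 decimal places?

Profile (r,z), 5 vertices: (2,8.5) (20,9.5) (19.5,17) (15,32.5) (5,33)
edge 0: (2,8.5)→(20,9.5)  cross = 2·9.5 − 20·8.5 = -151.0000; (r_i+r_j)·cross = 22·-151.0000 = -3322.0000
edge 1: (20,9.5)→(19.5,17)  cross = 20·17 − 19.5·9.5 = 154.7500; (r_i+r_j)·cross = 39.5·154.7500 = 6112.6250
edge 2: (19.5,17)→(15,32.5)  cross = 19.5·32.5 − 15·17 = 378.7500; (r_i+r_j)·cross = 34.5·378.7500 = 13066.8750
edge 3: (15,32.5)→(5,33)  cross = 15·33 − 5·32.5 = 332.5000; (r_i+r_j)·cross = 20·332.5000 = 6650.0000
edge 4: (5,33)→(2,8.5)  cross = 5·8.5 − 2·33 = -23.5000; (r_i+r_j)·cross = 7·-23.5000 = -164.5000
Σcross = 691.5000 → A = |Σcross|/2 = 345.7500 mm²
Σ(r_i+r_j)·cross = 22343.0000 → first moment M = |Σ|/6 = 3723.8333
R_c = M/A = 3723.8333/345.7500 = 10.7703 mm
θ = 145° = 2.530727 rad
V = θ·R_c·A = 2.530727·10.7703·345.7500 = 9424.007 mm³

Volume = 9424.007 mm³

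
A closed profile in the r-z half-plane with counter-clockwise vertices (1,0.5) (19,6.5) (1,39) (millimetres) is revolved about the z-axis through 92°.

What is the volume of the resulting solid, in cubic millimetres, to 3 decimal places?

Profile (r,z), 3 vertices: (1,0.5) (19,6.5) (1,39)
edge 0: (1,0.5)→(19,6.5)  cross = 1·6.5 − 19·0.5 = -3.0000; (r_i+r_j)·cross = 20·-3.0000 = -60.0000
edge 1: (19,6.5)→(1,39)  cross = 19·39 − 1·6.5 = 734.5000; (r_i+r_j)·cross = 20·734.5000 = 14690.0000
edge 2: (1,39)→(1,0.5)  cross = 1·0.5 − 1·39 = -38.5000; (r_i+r_j)·cross = 2·-38.5000 = -77.0000
Σcross = 693.0000 → A = |Σcross|/2 = 346.5000 mm²
Σ(r_i+r_j)·cross = 14553.0000 → first moment M = |Σ|/6 = 2425.5000
R_c = M/A = 2425.5000/346.5000 = 7.0000 mm
θ = 92° = 1.605703 rad
V = θ·R_c·A = 1.605703·7.0000·346.5000 = 3894.632 mm³

Volume = 3894.632 mm³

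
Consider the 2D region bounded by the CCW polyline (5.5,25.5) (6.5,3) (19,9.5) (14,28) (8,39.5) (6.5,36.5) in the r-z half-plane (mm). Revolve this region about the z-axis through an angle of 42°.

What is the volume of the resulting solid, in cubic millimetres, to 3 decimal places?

Profile (r,z), 6 vertices: (5.5,25.5) (6.5,3) (19,9.5) (14,28) (8,39.5) (6.5,36.5)
edge 0: (5.5,25.5)→(6.5,3)  cross = 5.5·3 − 6.5·25.5 = -149.2500; (r_i+r_j)·cross = 12·-149.2500 = -1791.0000
edge 1: (6.5,3)→(19,9.5)  cross = 6.5·9.5 − 19·3 = 4.7500; (r_i+r_j)·cross = 25.5·4.7500 = 121.1250
edge 2: (19,9.5)→(14,28)  cross = 19·28 − 14·9.5 = 399.0000; (r_i+r_j)·cross = 33·399.0000 = 13167.0000
edge 3: (14,28)→(8,39.5)  cross = 14·39.5 − 8·28 = 329.0000; (r_i+r_j)·cross = 22·329.0000 = 7238.0000
edge 4: (8,39.5)→(6.5,36.5)  cross = 8·36.5 − 6.5·39.5 = 35.2500; (r_i+r_j)·cross = 14.5·35.2500 = 511.1250
edge 5: (6.5,36.5)→(5.5,25.5)  cross = 6.5·25.5 − 5.5·36.5 = -35.0000; (r_i+r_j)·cross = 12·-35.0000 = -420.0000
Σcross = 583.7500 → A = |Σcross|/2 = 291.8750 mm²
Σ(r_i+r_j)·cross = 18826.2500 → first moment M = |Σ|/6 = 3137.7083
R_c = M/A = 3137.7083/291.8750 = 10.7502 mm
θ = 42° = 0.733038 rad
V = θ·R_c·A = 0.733038·10.7502·291.8750 = 2300.060 mm³

Volume = 2300.060 mm³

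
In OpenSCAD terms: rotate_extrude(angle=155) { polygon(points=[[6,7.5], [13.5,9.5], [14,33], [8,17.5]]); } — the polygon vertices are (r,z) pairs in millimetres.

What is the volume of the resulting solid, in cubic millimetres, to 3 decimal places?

Profile (r,z), 4 vertices: (6,7.5) (13.5,9.5) (14,33) (8,17.5)
edge 0: (6,7.5)→(13.5,9.5)  cross = 6·9.5 − 13.5·7.5 = -44.2500; (r_i+r_j)·cross = 19.5·-44.2500 = -862.8750
edge 1: (13.5,9.5)→(14,33)  cross = 13.5·33 − 14·9.5 = 312.5000; (r_i+r_j)·cross = 27.5·312.5000 = 8593.7500
edge 2: (14,33)→(8,17.5)  cross = 14·17.5 − 8·33 = -19.0000; (r_i+r_j)·cross = 22·-19.0000 = -418.0000
edge 3: (8,17.5)→(6,7.5)  cross = 8·7.5 − 6·17.5 = -45.0000; (r_i+r_j)·cross = 14·-45.0000 = -630.0000
Σcross = 204.2500 → A = |Σcross|/2 = 102.1250 mm²
Σ(r_i+r_j)·cross = 6682.8750 → first moment M = |Σ|/6 = 1113.8125
R_c = M/A = 1113.8125/102.1250 = 10.9064 mm
θ = 155° = 2.705260 rad
V = θ·R_c·A = 2.705260·10.9064·102.1250 = 3013.153 mm³

Volume = 3013.153 mm³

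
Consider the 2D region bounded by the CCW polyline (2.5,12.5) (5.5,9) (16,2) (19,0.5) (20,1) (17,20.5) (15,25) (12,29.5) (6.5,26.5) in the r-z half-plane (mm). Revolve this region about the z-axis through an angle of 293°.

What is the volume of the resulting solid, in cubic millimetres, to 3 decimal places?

Profile (r,z), 9 vertices: (2.5,12.5) (5.5,9) (16,2) (19,0.5) (20,1) (17,20.5) (15,25) (12,29.5) (6.5,26.5)
edge 0: (2.5,12.5)→(5.5,9)  cross = 2.5·9 − 5.5·12.5 = -46.2500; (r_i+r_j)·cross = 8·-46.2500 = -370.0000
edge 1: (5.5,9)→(16,2)  cross = 5.5·2 − 16·9 = -133.0000; (r_i+r_j)·cross = 21.5·-133.0000 = -2859.5000
edge 2: (16,2)→(19,0.5)  cross = 16·0.5 − 19·2 = -30.0000; (r_i+r_j)·cross = 35·-30.0000 = -1050.0000
edge 3: (19,0.5)→(20,1)  cross = 19·1 − 20·0.5 = 9.0000; (r_i+r_j)·cross = 39·9.0000 = 351.0000
edge 4: (20,1)→(17,20.5)  cross = 20·20.5 − 17·1 = 393.0000; (r_i+r_j)·cross = 37·393.0000 = 14541.0000
edge 5: (17,20.5)→(15,25)  cross = 17·25 − 15·20.5 = 117.5000; (r_i+r_j)·cross = 32·117.5000 = 3760.0000
edge 6: (15,25)→(12,29.5)  cross = 15·29.5 − 12·25 = 142.5000; (r_i+r_j)·cross = 27·142.5000 = 3847.5000
edge 7: (12,29.5)→(6.5,26.5)  cross = 12·26.5 − 6.5·29.5 = 126.2500; (r_i+r_j)·cross = 18.5·126.2500 = 2335.6250
edge 8: (6.5,26.5)→(2.5,12.5)  cross = 6.5·12.5 − 2.5·26.5 = 15.0000; (r_i+r_j)·cross = 9·15.0000 = 135.0000
Σcross = 594.0000 → A = |Σcross|/2 = 297.0000 mm²
Σ(r_i+r_j)·cross = 20690.6250 → first moment M = |Σ|/6 = 3448.4375
R_c = M/A = 3448.4375/297.0000 = 11.6109 mm
θ = 293° = 5.113815 rad
V = θ·R_c·A = 5.113815·11.6109·297.0000 = 17634.670 mm³

Volume = 17634.670 mm³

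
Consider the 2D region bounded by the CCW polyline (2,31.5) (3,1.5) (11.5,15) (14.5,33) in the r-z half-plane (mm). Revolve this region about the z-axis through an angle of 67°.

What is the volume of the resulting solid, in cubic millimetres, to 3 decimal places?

Profile (r,z), 4 vertices: (2,31.5) (3,1.5) (11.5,15) (14.5,33)
edge 0: (2,31.5)→(3,1.5)  cross = 2·1.5 − 3·31.5 = -91.5000; (r_i+r_j)·cross = 5·-91.5000 = -457.5000
edge 1: (3,1.5)→(11.5,15)  cross = 3·15 − 11.5·1.5 = 27.7500; (r_i+r_j)·cross = 14.5·27.7500 = 402.3750
edge 2: (11.5,15)→(14.5,33)  cross = 11.5·33 − 14.5·15 = 162.0000; (r_i+r_j)·cross = 26·162.0000 = 4212.0000
edge 3: (14.5,33)→(2,31.5)  cross = 14.5·31.5 − 2·33 = 390.7500; (r_i+r_j)·cross = 16.5·390.7500 = 6447.3750
Σcross = 489.0000 → A = |Σcross|/2 = 244.5000 mm²
Σ(r_i+r_j)·cross = 10604.2500 → first moment M = |Σ|/6 = 1767.3750
R_c = M/A = 1767.3750/244.5000 = 7.2285 mm
θ = 67° = 1.169371 rad
V = θ·R_c·A = 1.169371·7.2285·244.5000 = 2066.716 mm³

Volume = 2066.716 mm³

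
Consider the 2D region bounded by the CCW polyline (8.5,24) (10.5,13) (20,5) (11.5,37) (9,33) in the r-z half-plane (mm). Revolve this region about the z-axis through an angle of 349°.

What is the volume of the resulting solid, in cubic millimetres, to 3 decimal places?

Profile (r,z), 5 vertices: (8.5,24) (10.5,13) (20,5) (11.5,37) (9,33)
edge 0: (8.5,24)→(10.5,13)  cross = 8.5·13 − 10.5·24 = -141.5000; (r_i+r_j)·cross = 19·-141.5000 = -2688.5000
edge 1: (10.5,13)→(20,5)  cross = 10.5·5 − 20·13 = -207.5000; (r_i+r_j)·cross = 30.5·-207.5000 = -6328.7500
edge 2: (20,5)→(11.5,37)  cross = 20·37 − 11.5·5 = 682.5000; (r_i+r_j)·cross = 31.5·682.5000 = 21498.7500
edge 3: (11.5,37)→(9,33)  cross = 11.5·33 − 9·37 = 46.5000; (r_i+r_j)·cross = 20.5·46.5000 = 953.2500
edge 4: (9,33)→(8.5,24)  cross = 9·24 − 8.5·33 = -64.5000; (r_i+r_j)·cross = 17.5·-64.5000 = -1128.7500
Σcross = 315.5000 → A = |Σcross|/2 = 157.7500 mm²
Σ(r_i+r_j)·cross = 12306.0000 → first moment M = |Σ|/6 = 2051.0000
R_c = M/A = 2051.0000/157.7500 = 13.0016 mm
θ = 349° = 6.091199 rad
V = θ·R_c·A = 6.091199·13.0016·157.7500 = 12493.049 mm³

Volume = 12493.049 mm³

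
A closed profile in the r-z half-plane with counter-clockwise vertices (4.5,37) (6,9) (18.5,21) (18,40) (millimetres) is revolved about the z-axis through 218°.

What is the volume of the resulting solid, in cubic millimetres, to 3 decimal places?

Volume = 13475.396 mm³

Profile (r,z), 4 vertices: (4.5,37) (6,9) (18.5,21) (18,40)
edge 0: (4.5,37)→(6,9)  cross = 4.5·9 − 6·37 = -181.5000; (r_i+r_j)·cross = 10.5·-181.5000 = -1905.7500
edge 1: (6,9)→(18.5,21)  cross = 6·21 − 18.5·9 = -40.5000; (r_i+r_j)·cross = 24.5·-40.5000 = -992.2500
edge 2: (18.5,21)→(18,40)  cross = 18.5·40 − 18·21 = 362.0000; (r_i+r_j)·cross = 36.5·362.0000 = 13213.0000
edge 3: (18,40)→(4.5,37)  cross = 18·37 − 4.5·40 = 486.0000; (r_i+r_j)·cross = 22.5·486.0000 = 10935.0000
Σcross = 626.0000 → A = |Σcross|/2 = 313.0000 mm²
Σ(r_i+r_j)·cross = 21250.0000 → first moment M = |Σ|/6 = 3541.6667
R_c = M/A = 3541.6667/313.0000 = 11.3152 mm
θ = 218° = 3.804818 rad
V = θ·R_c·A = 3.804818·11.3152·313.0000 = 13475.396 mm³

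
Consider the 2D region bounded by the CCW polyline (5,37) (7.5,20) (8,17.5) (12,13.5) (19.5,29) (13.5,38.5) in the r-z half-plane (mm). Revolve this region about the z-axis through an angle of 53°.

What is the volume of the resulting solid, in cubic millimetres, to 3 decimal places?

Volume = 2389.647 mm³

Profile (r,z), 6 vertices: (5,37) (7.5,20) (8,17.5) (12,13.5) (19.5,29) (13.5,38.5)
edge 0: (5,37)→(7.5,20)  cross = 5·20 − 7.5·37 = -177.5000; (r_i+r_j)·cross = 12.5·-177.5000 = -2218.7500
edge 1: (7.5,20)→(8,17.5)  cross = 7.5·17.5 − 8·20 = -28.7500; (r_i+r_j)·cross = 15.5·-28.7500 = -445.6250
edge 2: (8,17.5)→(12,13.5)  cross = 8·13.5 − 12·17.5 = -102.0000; (r_i+r_j)·cross = 20·-102.0000 = -2040.0000
edge 3: (12,13.5)→(19.5,29)  cross = 12·29 − 19.5·13.5 = 84.7500; (r_i+r_j)·cross = 31.5·84.7500 = 2669.6250
edge 4: (19.5,29)→(13.5,38.5)  cross = 19.5·38.5 − 13.5·29 = 359.2500; (r_i+r_j)·cross = 33·359.2500 = 11855.2500
edge 5: (13.5,38.5)→(5,37)  cross = 13.5·37 − 5·38.5 = 307.0000; (r_i+r_j)·cross = 18.5·307.0000 = 5679.5000
Σcross = 442.7500 → A = |Σcross|/2 = 221.3750 mm²
Σ(r_i+r_j)·cross = 15500.0000 → first moment M = |Σ|/6 = 2583.3333
R_c = M/A = 2583.3333/221.3750 = 11.6695 mm
θ = 53° = 0.925025 rad
V = θ·R_c·A = 0.925025·11.6695·221.3750 = 2389.647 mm³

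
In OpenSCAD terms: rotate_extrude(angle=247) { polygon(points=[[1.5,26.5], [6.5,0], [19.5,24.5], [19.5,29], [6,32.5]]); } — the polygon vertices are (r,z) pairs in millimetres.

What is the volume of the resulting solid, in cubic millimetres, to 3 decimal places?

Volume = 13461.162 mm³

Profile (r,z), 5 vertices: (1.5,26.5) (6.5,0) (19.5,24.5) (19.5,29) (6,32.5)
edge 0: (1.5,26.5)→(6.5,0)  cross = 1.5·0 − 6.5·26.5 = -172.2500; (r_i+r_j)·cross = 8·-172.2500 = -1378.0000
edge 1: (6.5,0)→(19.5,24.5)  cross = 6.5·24.5 − 19.5·0 = 159.2500; (r_i+r_j)·cross = 26·159.2500 = 4140.5000
edge 2: (19.5,24.5)→(19.5,29)  cross = 19.5·29 − 19.5·24.5 = 87.7500; (r_i+r_j)·cross = 39·87.7500 = 3422.2500
edge 3: (19.5,29)→(6,32.5)  cross = 19.5·32.5 − 6·29 = 459.7500; (r_i+r_j)·cross = 25.5·459.7500 = 11723.6250
edge 4: (6,32.5)→(1.5,26.5)  cross = 6·26.5 − 1.5·32.5 = 110.2500; (r_i+r_j)·cross = 7.5·110.2500 = 826.8750
Σcross = 644.7500 → A = |Σcross|/2 = 322.3750 mm²
Σ(r_i+r_j)·cross = 18735.2500 → first moment M = |Σ|/6 = 3122.5417
R_c = M/A = 3122.5417/322.3750 = 9.6861 mm
θ = 247° = 4.310963 rad
V = θ·R_c·A = 4.310963·9.6861·322.3750 = 13461.162 mm³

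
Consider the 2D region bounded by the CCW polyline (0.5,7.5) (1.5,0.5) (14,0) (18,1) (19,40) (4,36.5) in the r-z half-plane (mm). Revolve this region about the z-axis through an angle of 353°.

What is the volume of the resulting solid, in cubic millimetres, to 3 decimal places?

Volume = 39613.127 mm³

Profile (r,z), 6 vertices: (0.5,7.5) (1.5,0.5) (14,0) (18,1) (19,40) (4,36.5)
edge 0: (0.5,7.5)→(1.5,0.5)  cross = 0.5·0.5 − 1.5·7.5 = -11.0000; (r_i+r_j)·cross = 2·-11.0000 = -22.0000
edge 1: (1.5,0.5)→(14,0)  cross = 1.5·0 − 14·0.5 = -7.0000; (r_i+r_j)·cross = 15.5·-7.0000 = -108.5000
edge 2: (14,0)→(18,1)  cross = 14·1 − 18·0 = 14.0000; (r_i+r_j)·cross = 32·14.0000 = 448.0000
edge 3: (18,1)→(19,40)  cross = 18·40 − 19·1 = 701.0000; (r_i+r_j)·cross = 37·701.0000 = 25937.0000
edge 4: (19,40)→(4,36.5)  cross = 19·36.5 − 4·40 = 533.5000; (r_i+r_j)·cross = 23·533.5000 = 12270.5000
edge 5: (4,36.5)→(0.5,7.5)  cross = 4·7.5 − 0.5·36.5 = 11.7500; (r_i+r_j)·cross = 4.5·11.7500 = 52.8750
Σcross = 1242.2500 → A = |Σcross|/2 = 621.1250 mm²
Σ(r_i+r_j)·cross = 38577.8750 → first moment M = |Σ|/6 = 6429.6458
R_c = M/A = 6429.6458/621.1250 = 10.3516 mm
θ = 353° = 6.161012 rad
V = θ·R_c·A = 6.161012·10.3516·621.1250 = 39613.127 mm³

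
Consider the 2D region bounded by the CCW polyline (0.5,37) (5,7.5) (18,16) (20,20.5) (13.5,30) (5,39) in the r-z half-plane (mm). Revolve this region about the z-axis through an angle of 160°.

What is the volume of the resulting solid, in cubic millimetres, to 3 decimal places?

Profile (r,z), 6 vertices: (0.5,37) (5,7.5) (18,16) (20,20.5) (13.5,30) (5,39)
edge 0: (0.5,37)→(5,7.5)  cross = 0.5·7.5 − 5·37 = -181.2500; (r_i+r_j)·cross = 5.5·-181.2500 = -996.8750
edge 1: (5,7.5)→(18,16)  cross = 5·16 − 18·7.5 = -55.0000; (r_i+r_j)·cross = 23·-55.0000 = -1265.0000
edge 2: (18,16)→(20,20.5)  cross = 18·20.5 − 20·16 = 49.0000; (r_i+r_j)·cross = 38·49.0000 = 1862.0000
edge 3: (20,20.5)→(13.5,30)  cross = 20·30 − 13.5·20.5 = 323.2500; (r_i+r_j)·cross = 33.5·323.2500 = 10828.8750
edge 4: (13.5,30)→(5,39)  cross = 13.5·39 − 5·30 = 376.5000; (r_i+r_j)·cross = 18.5·376.5000 = 6965.2500
edge 5: (5,39)→(0.5,37)  cross = 5·37 − 0.5·39 = 165.5000; (r_i+r_j)·cross = 5.5·165.5000 = 910.2500
Σcross = 678.0000 → A = |Σcross|/2 = 339.0000 mm²
Σ(r_i+r_j)·cross = 18304.5000 → first moment M = |Σ|/6 = 3050.7500
R_c = M/A = 3050.7500/339.0000 = 8.9993 mm
θ = 160° = 2.792527 rad
V = θ·R_c·A = 2.792527·8.9993·339.0000 = 8519.301 mm³

Volume = 8519.301 mm³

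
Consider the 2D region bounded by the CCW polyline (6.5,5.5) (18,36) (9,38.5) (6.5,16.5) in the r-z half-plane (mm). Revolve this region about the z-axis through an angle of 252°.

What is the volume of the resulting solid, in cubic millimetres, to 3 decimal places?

Volume = 7890.332 mm³

Profile (r,z), 4 vertices: (6.5,5.5) (18,36) (9,38.5) (6.5,16.5)
edge 0: (6.5,5.5)→(18,36)  cross = 6.5·36 − 18·5.5 = 135.0000; (r_i+r_j)·cross = 24.5·135.0000 = 3307.5000
edge 1: (18,36)→(9,38.5)  cross = 18·38.5 − 9·36 = 369.0000; (r_i+r_j)·cross = 27·369.0000 = 9963.0000
edge 2: (9,38.5)→(6.5,16.5)  cross = 9·16.5 − 6.5·38.5 = -101.7500; (r_i+r_j)·cross = 15.5·-101.7500 = -1577.1250
edge 3: (6.5,16.5)→(6.5,5.5)  cross = 6.5·5.5 − 6.5·16.5 = -71.5000; (r_i+r_j)·cross = 13·-71.5000 = -929.5000
Σcross = 330.7500 → A = |Σcross|/2 = 165.3750 mm²
Σ(r_i+r_j)·cross = 10763.8750 → first moment M = |Σ|/6 = 1793.9792
R_c = M/A = 1793.9792/165.3750 = 10.8479 mm
θ = 252° = 4.398230 rad
V = θ·R_c·A = 4.398230·10.8479·165.3750 = 7890.332 mm³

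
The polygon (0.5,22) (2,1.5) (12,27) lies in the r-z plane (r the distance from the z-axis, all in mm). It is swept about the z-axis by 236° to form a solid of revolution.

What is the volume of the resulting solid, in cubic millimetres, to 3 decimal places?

Volume = 2421.358 mm³

Profile (r,z), 3 vertices: (0.5,22) (2,1.5) (12,27)
edge 0: (0.5,22)→(2,1.5)  cross = 0.5·1.5 − 2·22 = -43.2500; (r_i+r_j)·cross = 2.5·-43.2500 = -108.1250
edge 1: (2,1.5)→(12,27)  cross = 2·27 − 12·1.5 = 36.0000; (r_i+r_j)·cross = 14·36.0000 = 504.0000
edge 2: (12,27)→(0.5,22)  cross = 12·22 − 0.5·27 = 250.5000; (r_i+r_j)·cross = 12.5·250.5000 = 3131.2500
Σcross = 243.2500 → A = |Σcross|/2 = 121.6250 mm²
Σ(r_i+r_j)·cross = 3527.1250 → first moment M = |Σ|/6 = 587.8542
R_c = M/A = 587.8542/121.6250 = 4.8333 mm
θ = 236° = 4.118977 rad
V = θ·R_c·A = 4.118977·4.8333·121.6250 = 2421.358 mm³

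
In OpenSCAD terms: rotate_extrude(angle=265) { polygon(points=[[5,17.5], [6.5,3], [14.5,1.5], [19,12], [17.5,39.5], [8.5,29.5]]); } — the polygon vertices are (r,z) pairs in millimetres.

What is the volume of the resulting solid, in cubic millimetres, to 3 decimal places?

Profile (r,z), 6 vertices: (5,17.5) (6.5,3) (14.5,1.5) (19,12) (17.5,39.5) (8.5,29.5)
edge 0: (5,17.5)→(6.5,3)  cross = 5·3 − 6.5·17.5 = -98.7500; (r_i+r_j)·cross = 11.5·-98.7500 = -1135.6250
edge 1: (6.5,3)→(14.5,1.5)  cross = 6.5·1.5 − 14.5·3 = -33.7500; (r_i+r_j)·cross = 21·-33.7500 = -708.7500
edge 2: (14.5,1.5)→(19,12)  cross = 14.5·12 − 19·1.5 = 145.5000; (r_i+r_j)·cross = 33.5·145.5000 = 4874.2500
edge 3: (19,12)→(17.5,39.5)  cross = 19·39.5 − 17.5·12 = 540.5000; (r_i+r_j)·cross = 36.5·540.5000 = 19728.2500
edge 4: (17.5,39.5)→(8.5,29.5)  cross = 17.5·29.5 − 8.5·39.5 = 180.5000; (r_i+r_j)·cross = 26·180.5000 = 4693.0000
edge 5: (8.5,29.5)→(5,17.5)  cross = 8.5·17.5 − 5·29.5 = 1.2500; (r_i+r_j)·cross = 13.5·1.2500 = 16.8750
Σcross = 735.2500 → A = |Σcross|/2 = 367.6250 mm²
Σ(r_i+r_j)·cross = 27468.0000 → first moment M = |Σ|/6 = 4578.0000
R_c = M/A = 4578.0000/367.6250 = 12.4529 mm
θ = 265° = 4.625123 rad
V = θ·R_c·A = 4.625123·12.4529·367.6250 = 21173.811 mm³

Volume = 21173.811 mm³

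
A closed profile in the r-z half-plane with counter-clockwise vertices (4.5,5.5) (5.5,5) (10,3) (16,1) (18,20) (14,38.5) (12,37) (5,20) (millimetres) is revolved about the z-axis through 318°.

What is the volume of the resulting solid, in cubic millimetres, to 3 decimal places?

Volume = 21919.843 mm³

Profile (r,z), 8 vertices: (4.5,5.5) (5.5,5) (10,3) (16,1) (18,20) (14,38.5) (12,37) (5,20)
edge 0: (4.5,5.5)→(5.5,5)  cross = 4.5·5 − 5.5·5.5 = -7.7500; (r_i+r_j)·cross = 10·-7.7500 = -77.5000
edge 1: (5.5,5)→(10,3)  cross = 5.5·3 − 10·5 = -33.5000; (r_i+r_j)·cross = 15.5·-33.5000 = -519.2500
edge 2: (10,3)→(16,1)  cross = 10·1 − 16·3 = -38.0000; (r_i+r_j)·cross = 26·-38.0000 = -988.0000
edge 3: (16,1)→(18,20)  cross = 16·20 − 18·1 = 302.0000; (r_i+r_j)·cross = 34·302.0000 = 10268.0000
edge 4: (18,20)→(14,38.5)  cross = 18·38.5 − 14·20 = 413.0000; (r_i+r_j)·cross = 32·413.0000 = 13216.0000
edge 5: (14,38.5)→(12,37)  cross = 14·37 − 12·38.5 = 56.0000; (r_i+r_j)·cross = 26·56.0000 = 1456.0000
edge 6: (12,37)→(5,20)  cross = 12·20 − 5·37 = 55.0000; (r_i+r_j)·cross = 17·55.0000 = 935.0000
edge 7: (5,20)→(4.5,5.5)  cross = 5·5.5 − 4.5·20 = -62.5000; (r_i+r_j)·cross = 9.5·-62.5000 = -593.7500
Σcross = 684.2500 → A = |Σcross|/2 = 342.1250 mm²
Σ(r_i+r_j)·cross = 23696.5000 → first moment M = |Σ|/6 = 3949.4167
R_c = M/A = 3949.4167/342.1250 = 11.5438 mm
θ = 318° = 5.550147 rad
V = θ·R_c·A = 5.550147·11.5438·342.1250 = 21919.843 mm³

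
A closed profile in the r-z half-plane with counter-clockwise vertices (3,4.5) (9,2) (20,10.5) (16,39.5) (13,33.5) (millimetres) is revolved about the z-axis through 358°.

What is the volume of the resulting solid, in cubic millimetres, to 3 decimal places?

Volume = 24513.039 mm³

Profile (r,z), 5 vertices: (3,4.5) (9,2) (20,10.5) (16,39.5) (13,33.5)
edge 0: (3,4.5)→(9,2)  cross = 3·2 − 9·4.5 = -34.5000; (r_i+r_j)·cross = 12·-34.5000 = -414.0000
edge 1: (9,2)→(20,10.5)  cross = 9·10.5 − 20·2 = 54.5000; (r_i+r_j)·cross = 29·54.5000 = 1580.5000
edge 2: (20,10.5)→(16,39.5)  cross = 20·39.5 − 16·10.5 = 622.0000; (r_i+r_j)·cross = 36·622.0000 = 22392.0000
edge 3: (16,39.5)→(13,33.5)  cross = 16·33.5 − 13·39.5 = 22.5000; (r_i+r_j)·cross = 29·22.5000 = 652.5000
edge 4: (13,33.5)→(3,4.5)  cross = 13·4.5 − 3·33.5 = -42.0000; (r_i+r_j)·cross = 16·-42.0000 = -672.0000
Σcross = 622.5000 → A = |Σcross|/2 = 311.2500 mm²
Σ(r_i+r_j)·cross = 23539.0000 → first moment M = |Σ|/6 = 3923.1667
R_c = M/A = 3923.1667/311.2500 = 12.6046 mm
θ = 358° = 6.248279 rad
V = θ·R_c·A = 6.248279·12.6046·311.2500 = 24513.039 mm³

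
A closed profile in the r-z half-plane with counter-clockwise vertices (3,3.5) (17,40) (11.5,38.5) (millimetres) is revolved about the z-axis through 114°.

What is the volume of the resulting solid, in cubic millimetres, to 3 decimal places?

Volume = 1877.632 mm³

Profile (r,z), 3 vertices: (3,3.5) (17,40) (11.5,38.5)
edge 0: (3,3.5)→(17,40)  cross = 3·40 − 17·3.5 = 60.5000; (r_i+r_j)·cross = 20·60.5000 = 1210.0000
edge 1: (17,40)→(11.5,38.5)  cross = 17·38.5 − 11.5·40 = 194.5000; (r_i+r_j)·cross = 28.5·194.5000 = 5543.2500
edge 2: (11.5,38.5)→(3,3.5)  cross = 11.5·3.5 − 3·38.5 = -75.2500; (r_i+r_j)·cross = 14.5·-75.2500 = -1091.1250
Σcross = 179.7500 → A = |Σcross|/2 = 89.8750 mm²
Σ(r_i+r_j)·cross = 5662.1250 → first moment M = |Σ|/6 = 943.6875
R_c = M/A = 943.6875/89.8750 = 10.5000 mm
θ = 114° = 1.989675 rad
V = θ·R_c·A = 1.989675·10.5000·89.8750 = 1877.632 mm³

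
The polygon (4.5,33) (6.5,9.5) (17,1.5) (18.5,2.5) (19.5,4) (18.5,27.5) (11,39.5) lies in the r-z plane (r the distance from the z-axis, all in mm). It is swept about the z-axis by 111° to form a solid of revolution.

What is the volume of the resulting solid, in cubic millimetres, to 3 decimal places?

Profile (r,z), 7 vertices: (4.5,33) (6.5,9.5) (17,1.5) (18.5,2.5) (19.5,4) (18.5,27.5) (11,39.5)
edge 0: (4.5,33)→(6.5,9.5)  cross = 4.5·9.5 − 6.5·33 = -171.7500; (r_i+r_j)·cross = 11·-171.7500 = -1889.2500
edge 1: (6.5,9.5)→(17,1.5)  cross = 6.5·1.5 − 17·9.5 = -151.7500; (r_i+r_j)·cross = 23.5·-151.7500 = -3566.1250
edge 2: (17,1.5)→(18.5,2.5)  cross = 17·2.5 − 18.5·1.5 = 14.7500; (r_i+r_j)·cross = 35.5·14.7500 = 523.6250
edge 3: (18.5,2.5)→(19.5,4)  cross = 18.5·4 − 19.5·2.5 = 25.2500; (r_i+r_j)·cross = 38·25.2500 = 959.5000
edge 4: (19.5,4)→(18.5,27.5)  cross = 19.5·27.5 − 18.5·4 = 462.2500; (r_i+r_j)·cross = 38·462.2500 = 17565.5000
edge 5: (18.5,27.5)→(11,39.5)  cross = 18.5·39.5 − 11·27.5 = 428.2500; (r_i+r_j)·cross = 29.5·428.2500 = 12633.3750
edge 6: (11,39.5)→(4.5,33)  cross = 11·33 − 4.5·39.5 = 185.2500; (r_i+r_j)·cross = 15.5·185.2500 = 2871.3750
Σcross = 792.2500 → A = |Σcross|/2 = 396.1250 mm²
Σ(r_i+r_j)·cross = 29098.0000 → first moment M = |Σ|/6 = 4849.6667
R_c = M/A = 4849.6667/396.1250 = 12.2428 mm
θ = 111° = 1.937315 rad
V = θ·R_c·A = 1.937315·12.2428·396.1250 = 9395.334 mm³

Volume = 9395.334 mm³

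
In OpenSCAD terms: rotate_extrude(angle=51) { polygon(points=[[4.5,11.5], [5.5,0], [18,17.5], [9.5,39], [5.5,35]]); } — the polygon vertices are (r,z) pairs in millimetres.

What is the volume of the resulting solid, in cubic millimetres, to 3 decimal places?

Profile (r,z), 5 vertices: (4.5,11.5) (5.5,0) (18,17.5) (9.5,39) (5.5,35)
edge 0: (4.5,11.5)→(5.5,0)  cross = 4.5·0 − 5.5·11.5 = -63.2500; (r_i+r_j)·cross = 10·-63.2500 = -632.5000
edge 1: (5.5,0)→(18,17.5)  cross = 5.5·17.5 − 18·0 = 96.2500; (r_i+r_j)·cross = 23.5·96.2500 = 2261.8750
edge 2: (18,17.5)→(9.5,39)  cross = 18·39 − 9.5·17.5 = 535.7500; (r_i+r_j)·cross = 27.5·535.7500 = 14733.1250
edge 3: (9.5,39)→(5.5,35)  cross = 9.5·35 − 5.5·39 = 118.0000; (r_i+r_j)·cross = 15·118.0000 = 1770.0000
edge 4: (5.5,35)→(4.5,11.5)  cross = 5.5·11.5 − 4.5·35 = -94.2500; (r_i+r_j)·cross = 10·-94.2500 = -942.5000
Σcross = 592.5000 → A = |Σcross|/2 = 296.2500 mm²
Σ(r_i+r_j)·cross = 17190.0000 → first moment M = |Σ|/6 = 2865.0000
R_c = M/A = 2865.0000/296.2500 = 9.6709 mm
θ = 51° = 0.890118 rad
V = θ·R_c·A = 0.890118·9.6709·296.2500 = 2550.188 mm³

Volume = 2550.188 mm³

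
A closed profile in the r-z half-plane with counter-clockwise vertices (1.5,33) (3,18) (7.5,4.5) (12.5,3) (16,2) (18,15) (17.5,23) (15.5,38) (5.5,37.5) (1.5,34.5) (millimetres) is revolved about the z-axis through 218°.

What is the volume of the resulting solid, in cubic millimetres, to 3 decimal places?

Volume = 17952.081 mm³

Profile (r,z), 10 vertices: (1.5,33) (3,18) (7.5,4.5) (12.5,3) (16,2) (18,15) (17.5,23) (15.5,38) (5.5,37.5) (1.5,34.5)
edge 0: (1.5,33)→(3,18)  cross = 1.5·18 − 3·33 = -72.0000; (r_i+r_j)·cross = 4.5·-72.0000 = -324.0000
edge 1: (3,18)→(7.5,4.5)  cross = 3·4.5 − 7.5·18 = -121.5000; (r_i+r_j)·cross = 10.5·-121.5000 = -1275.7500
edge 2: (7.5,4.5)→(12.5,3)  cross = 7.5·3 − 12.5·4.5 = -33.7500; (r_i+r_j)·cross = 20·-33.7500 = -675.0000
edge 3: (12.5,3)→(16,2)  cross = 12.5·2 − 16·3 = -23.0000; (r_i+r_j)·cross = 28.5·-23.0000 = -655.5000
edge 4: (16,2)→(18,15)  cross = 16·15 − 18·2 = 204.0000; (r_i+r_j)·cross = 34·204.0000 = 6936.0000
edge 5: (18,15)→(17.5,23)  cross = 18·23 − 17.5·15 = 151.5000; (r_i+r_j)·cross = 35.5·151.5000 = 5378.2500
edge 6: (17.5,23)→(15.5,38)  cross = 17.5·38 − 15.5·23 = 308.5000; (r_i+r_j)·cross = 33·308.5000 = 10180.5000
edge 7: (15.5,38)→(5.5,37.5)  cross = 15.5·37.5 − 5.5·38 = 372.2500; (r_i+r_j)·cross = 21·372.2500 = 7817.2500
edge 8: (5.5,37.5)→(1.5,34.5)  cross = 5.5·34.5 − 1.5·37.5 = 133.5000; (r_i+r_j)·cross = 7·133.5000 = 934.5000
edge 9: (1.5,34.5)→(1.5,33)  cross = 1.5·33 − 1.5·34.5 = -2.2500; (r_i+r_j)·cross = 3·-2.2500 = -6.7500
Σcross = 917.2500 → A = |Σcross|/2 = 458.6250 mm²
Σ(r_i+r_j)·cross = 28309.5000 → first moment M = |Σ|/6 = 4718.2500
R_c = M/A = 4718.2500/458.6250 = 10.2878 mm
θ = 218° = 3.804818 rad
V = θ·R_c·A = 3.804818·10.2878·458.6250 = 17952.081 mm³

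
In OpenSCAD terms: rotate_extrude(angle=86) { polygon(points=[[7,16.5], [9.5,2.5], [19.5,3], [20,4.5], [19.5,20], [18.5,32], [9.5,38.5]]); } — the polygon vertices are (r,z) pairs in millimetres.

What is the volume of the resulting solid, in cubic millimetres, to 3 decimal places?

Volume = 7446.815 mm³

Profile (r,z), 7 vertices: (7,16.5) (9.5,2.5) (19.5,3) (20,4.5) (19.5,20) (18.5,32) (9.5,38.5)
edge 0: (7,16.5)→(9.5,2.5)  cross = 7·2.5 − 9.5·16.5 = -139.2500; (r_i+r_j)·cross = 16.5·-139.2500 = -2297.6250
edge 1: (9.5,2.5)→(19.5,3)  cross = 9.5·3 − 19.5·2.5 = -20.2500; (r_i+r_j)·cross = 29·-20.2500 = -587.2500
edge 2: (19.5,3)→(20,4.5)  cross = 19.5·4.5 − 20·3 = 27.7500; (r_i+r_j)·cross = 39.5·27.7500 = 1096.1250
edge 3: (20,4.5)→(19.5,20)  cross = 20·20 − 19.5·4.5 = 312.2500; (r_i+r_j)·cross = 39.5·312.2500 = 12333.8750
edge 4: (19.5,20)→(18.5,32)  cross = 19.5·32 − 18.5·20 = 254.0000; (r_i+r_j)·cross = 38·254.0000 = 9652.0000
edge 5: (18.5,32)→(9.5,38.5)  cross = 18.5·38.5 − 9.5·32 = 408.2500; (r_i+r_j)·cross = 28·408.2500 = 11431.0000
edge 6: (9.5,38.5)→(7,16.5)  cross = 9.5·16.5 − 7·38.5 = -112.7500; (r_i+r_j)·cross = 16.5·-112.7500 = -1860.3750
Σcross = 730.0000 → A = |Σcross|/2 = 365.0000 mm²
Σ(r_i+r_j)·cross = 29767.7500 → first moment M = |Σ|/6 = 4961.2917
R_c = M/A = 4961.2917/365.0000 = 13.5926 mm
θ = 86° = 1.500983 rad
V = θ·R_c·A = 1.500983·13.5926·365.0000 = 7446.815 mm³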